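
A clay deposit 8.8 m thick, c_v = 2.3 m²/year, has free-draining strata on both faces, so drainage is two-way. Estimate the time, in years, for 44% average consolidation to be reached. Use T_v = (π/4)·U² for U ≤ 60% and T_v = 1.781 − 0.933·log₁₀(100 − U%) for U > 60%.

Drainage path length: H_d = H/2 = 4.4 m (double drainage).
U ≤ 60%: T_v = (π/4)·U² = (π/4)×0.44² = 0.15205.
t = T_v·H_d²/c_v = 0.15205×4.4²/2.3 = 1.28 years.

t ≈ 1.28 years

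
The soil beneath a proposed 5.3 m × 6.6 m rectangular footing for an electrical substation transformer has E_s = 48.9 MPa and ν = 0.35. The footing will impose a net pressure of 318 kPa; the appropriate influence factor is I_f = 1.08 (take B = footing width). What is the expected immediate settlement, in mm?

S_e ≈ 32.7 mm

Immediate (elastic) settlement: S_e = q·B·(1−ν²)/E_s · I_f.
E_s = 48.9 MPa = 48900 kPa.
S_e = 318 × 5.3 × (1 − 0.35²) / 48900 × 1.08
    = 318 × 5.3 × 0.8775 / 48900 × 1.08
    = 0.03266 m = 32.66 mm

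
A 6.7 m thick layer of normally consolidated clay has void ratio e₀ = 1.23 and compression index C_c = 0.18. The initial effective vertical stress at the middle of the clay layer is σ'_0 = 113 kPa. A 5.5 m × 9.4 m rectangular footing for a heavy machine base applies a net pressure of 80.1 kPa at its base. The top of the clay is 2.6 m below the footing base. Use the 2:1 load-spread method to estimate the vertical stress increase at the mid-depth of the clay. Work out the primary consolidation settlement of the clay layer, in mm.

Mid-depth of clay below the footing base: z = 2.6 + 6.7/2 = 5.95 m.
Stress increase at mid-clay by the 2:1 spreading method:
Δσ = qBL/((B+z)(L+z)) = 80.1×5.5×9.4/((5.5+5.95)(9.4+5.95)) = 23.562 kPa
Final effective stress: σ'_f = σ'_0 + Δσ = 113 + 23.562 = 136.56 kPa.
Normally consolidated clay, so the full stress increment lies on the virgin compression line:
S_c = C_c·H/(1+e₀)·log₁₀(σ'_f/σ'_0) = 0.18×6.7/(1+1.23)×log₁₀(136.56/113)
    = 0.54081 × 0.082245 = 0.04448 m

S_c ≈ 44.5 mm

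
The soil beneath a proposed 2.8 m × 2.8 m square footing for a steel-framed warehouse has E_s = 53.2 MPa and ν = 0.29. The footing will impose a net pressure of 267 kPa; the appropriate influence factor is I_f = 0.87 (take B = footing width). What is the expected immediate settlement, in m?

Immediate (elastic) settlement: S_e = q·B·(1−ν²)/E_s · I_f.
E_s = 53.2 MPa = 53200 kPa.
S_e = 267 × 2.8 × (1 − 0.29²) / 53200 × 0.87
    = 267 × 2.8 × 0.9159 / 53200 × 0.87
    = 0.0112 m

S_e ≈ 0.0112 m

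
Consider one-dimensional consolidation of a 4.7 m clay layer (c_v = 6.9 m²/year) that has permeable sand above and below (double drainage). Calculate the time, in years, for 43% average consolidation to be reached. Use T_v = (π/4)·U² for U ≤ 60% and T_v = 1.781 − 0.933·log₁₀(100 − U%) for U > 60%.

t ≈ 0.116 years

Drainage path length: H_d = H/2 = 2.35 m (double drainage).
U ≤ 60%: T_v = (π/4)·U² = (π/4)×0.43² = 0.14522.
t = T_v·H_d²/c_v = 0.14522×2.35²/6.9 = 0.1162 years.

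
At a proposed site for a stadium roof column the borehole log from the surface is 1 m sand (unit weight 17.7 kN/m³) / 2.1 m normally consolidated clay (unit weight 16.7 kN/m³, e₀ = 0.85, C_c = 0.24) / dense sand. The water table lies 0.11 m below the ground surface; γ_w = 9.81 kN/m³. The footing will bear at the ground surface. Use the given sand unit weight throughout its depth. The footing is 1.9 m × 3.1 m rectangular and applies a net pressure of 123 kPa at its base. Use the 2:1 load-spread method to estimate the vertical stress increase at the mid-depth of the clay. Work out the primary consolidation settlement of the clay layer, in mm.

S_c ≈ 138 mm

Mid-depth of clay below the ground surface: z = 1 + 2.1/2 = 2.05 m.
Total vertical stress at mid-clay: σ_v = 17.7×1 + 16.7×1.05 = 35.235 kPa.
Pore pressure: u = 9.81×(2.05 − 0.11) = 19.031 kPa.
Initial effective stress: σ'_0 = σ_v − u = 35.235 − 19.031 = 16.204 kPa.
Stress increase at mid-clay by the 2:1 spreading method:
Δσ = qBL/((B+z)(L+z)) = 123×1.9×3.1/((1.9+2.05)(3.1+2.05)) = 35.614 kPa
Final effective stress: σ'_f = σ'_0 + Δσ = 16.204 + 35.614 = 51.818 kPa.
Normally consolidated clay, so the full stress increment lies on the virgin compression line:
S_c = C_c·H/(1+e₀)·log₁₀(σ'_f/σ'_0) = 0.24×2.1/(1+0.85)×log₁₀(51.818/16.204)
    = 0.27243 × 0.50486 = 0.1375 m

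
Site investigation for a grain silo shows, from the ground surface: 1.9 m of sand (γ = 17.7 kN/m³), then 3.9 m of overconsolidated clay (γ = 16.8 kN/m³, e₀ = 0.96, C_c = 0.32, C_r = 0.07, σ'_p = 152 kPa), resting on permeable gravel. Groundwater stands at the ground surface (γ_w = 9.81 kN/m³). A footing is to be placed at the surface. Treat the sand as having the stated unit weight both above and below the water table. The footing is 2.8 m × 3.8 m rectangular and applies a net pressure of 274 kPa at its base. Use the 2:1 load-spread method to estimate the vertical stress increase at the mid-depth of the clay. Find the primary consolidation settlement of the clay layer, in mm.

S_c ≈ 66.5 mm

Mid-depth of clay below the ground surface: z = 1.9 + 3.9/2 = 3.85 m.
Total vertical stress at mid-clay: σ_v = 17.7×1.9 + 16.8×1.95 = 66.39 kPa.
Pore pressure: u = 9.81×(3.85 − 0) = 37.769 kPa.
Initial effective stress: σ'_0 = σ_v − u = 66.39 − 37.769 = 28.621 kPa.
Stress increase at mid-clay by the 2:1 spreading method:
Δσ = qBL/((B+z)(L+z)) = 274×2.8×3.8/((2.8+3.85)(3.8+3.85)) = 57.307 kPa
Final effective stress: σ'_f = 28.621 + 57.307 = 85.928 kPa.
σ'_f = 85.928 ≤ σ'_p = 152 kPa, so the clay remains overconsolidated and only the recompression index applies:
S_c = C_r·H/(1+e₀)·log₁₀(σ'_f/σ'_0) = 0.07×3.9/1.96×log₁₀(85.928/28.621)
    = 0.13929 × 0.47745 = 0.0665 m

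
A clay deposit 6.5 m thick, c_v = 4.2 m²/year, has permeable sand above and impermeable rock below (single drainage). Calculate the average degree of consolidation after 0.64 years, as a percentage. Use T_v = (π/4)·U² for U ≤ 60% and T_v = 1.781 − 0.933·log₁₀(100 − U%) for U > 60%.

U ≈ 28.5 %

Drainage path length: H_d = H = 6.5 m (single drainage).
T_v = c_v·t/H_d² = 4.2×0.64/6.5² = 0.063621.
T_v = 0.063621 corresponds to the U ≤ 60% branch:
U = √(4T_v/π) = 0.2846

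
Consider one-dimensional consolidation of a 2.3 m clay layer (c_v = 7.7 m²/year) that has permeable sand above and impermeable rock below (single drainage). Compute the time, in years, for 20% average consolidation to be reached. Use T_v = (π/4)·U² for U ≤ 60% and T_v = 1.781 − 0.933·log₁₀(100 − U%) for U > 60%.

Drainage path length: H_d = H = 2.3 m (single drainage).
U ≤ 60%: T_v = (π/4)·U² = (π/4)×0.2² = 0.031416.
t = T_v·H_d²/c_v = 0.031416×2.3²/7.7 = 0.02158 years.

t ≈ 0.0216 years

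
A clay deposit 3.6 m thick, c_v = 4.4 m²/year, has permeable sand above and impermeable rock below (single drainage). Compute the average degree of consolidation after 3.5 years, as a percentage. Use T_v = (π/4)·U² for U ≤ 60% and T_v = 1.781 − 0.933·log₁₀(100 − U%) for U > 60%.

Drainage path length: H_d = H = 3.6 m (single drainage).
T_v = c_v·t/H_d² = 4.4×3.5/3.6² = 1.1883.
T_v = 1.1883 corresponds to the U > 60% branch:
U = 1 − 10^((1.781 − T_v)/0.933)/100 = 0.9568

U ≈ 95.7 %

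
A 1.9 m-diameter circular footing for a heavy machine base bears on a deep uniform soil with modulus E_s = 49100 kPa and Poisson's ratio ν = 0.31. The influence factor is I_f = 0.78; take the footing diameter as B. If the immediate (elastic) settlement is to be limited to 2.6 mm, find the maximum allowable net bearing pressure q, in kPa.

q ≈ 95.3 kPa

S_e = q·B·(1−ν²)/E_s · I_f  ⇒  q = S_e·E_s / (B·(1−ν²)·I_f).
q = 0.0026 × 49100 / (1.9 × 0.9039 × 0.78) = 95.3 kPa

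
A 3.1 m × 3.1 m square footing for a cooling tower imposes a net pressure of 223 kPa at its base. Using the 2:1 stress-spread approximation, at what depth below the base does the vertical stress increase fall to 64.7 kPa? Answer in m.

z ≈ 2.66 m

2:1 spreading — at depth z the loaded area has grown by z in each plan dimension:
qB²/(B+z)² = Δσ_z ⇒ z = B(√(q/Δσ_z) − 1) = 3.1×(√(223/64.7) − 1) = 2.655 m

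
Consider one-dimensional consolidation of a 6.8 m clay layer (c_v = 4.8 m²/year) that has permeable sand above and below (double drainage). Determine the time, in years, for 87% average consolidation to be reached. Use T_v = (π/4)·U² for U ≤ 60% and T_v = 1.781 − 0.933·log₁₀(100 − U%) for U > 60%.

t ≈ 1.79 years

Drainage path length: H_d = H/2 = 3.4 m (double drainage).
U > 60%: T_v = 1.781 − 0.933·log₁₀(100 − 87) = 0.74169.
t = T_v·H_d²/c_v = 0.74169×3.4²/4.8 = 1.786 years.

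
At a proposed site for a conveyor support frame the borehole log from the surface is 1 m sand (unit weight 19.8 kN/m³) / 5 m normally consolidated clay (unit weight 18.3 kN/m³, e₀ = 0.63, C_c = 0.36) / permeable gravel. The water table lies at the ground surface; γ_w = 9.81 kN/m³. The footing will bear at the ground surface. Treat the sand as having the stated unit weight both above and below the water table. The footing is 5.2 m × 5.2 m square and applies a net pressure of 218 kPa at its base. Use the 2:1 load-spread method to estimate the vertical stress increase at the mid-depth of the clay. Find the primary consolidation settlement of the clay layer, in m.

Mid-depth of clay below the ground surface: z = 1 + 5/2 = 3.5 m.
Total vertical stress at mid-clay: σ_v = 19.8×1 + 18.3×2.5 = 65.55 kPa.
Pore pressure: u = 9.81×(3.5 − 0) = 34.335 kPa.
Initial effective stress: σ'_0 = σ_v − u = 65.55 − 34.335 = 31.215 kPa.
Stress increase at mid-clay by the 2:1 spreading method:
Δσ = qBL/((B+z)(L+z)) = 218×5.2×5.2/((5.2+3.5)(5.2+3.5)) = 77.88 kPa
Final effective stress: σ'_f = σ'_0 + Δσ = 31.215 + 77.88 = 109.09 kPa.
Normally consolidated clay, so the full stress increment lies on the virgin compression line:
S_c = C_c·H/(1+e₀)·log₁₀(σ'_f/σ'_0) = 0.36×5/(1+0.63)×log₁₀(109.09/31.215)
    = 1.1043 × 0.54342 = 0.6001 m

S_c ≈ 0.6 m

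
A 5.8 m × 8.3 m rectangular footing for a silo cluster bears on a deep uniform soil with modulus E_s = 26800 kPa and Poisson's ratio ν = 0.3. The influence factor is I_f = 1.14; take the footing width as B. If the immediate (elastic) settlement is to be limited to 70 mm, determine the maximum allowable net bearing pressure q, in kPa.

q ≈ 312 kPa

S_e = q·B·(1−ν²)/E_s · I_f  ⇒  q = S_e·E_s / (B·(1−ν²)·I_f).
q = 0.07 × 26800 / (5.8 × 0.91 × 1.14) = 311.8 kPa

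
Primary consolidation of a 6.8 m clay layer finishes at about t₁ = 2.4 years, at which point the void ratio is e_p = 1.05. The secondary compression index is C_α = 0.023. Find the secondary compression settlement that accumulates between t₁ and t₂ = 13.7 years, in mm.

S_s ≈ 57.7 mm

Secondary compression: S_s = C_α·H/(1+e_p)·log₁₀(t₂/t₁)
S_s = 0.023×6.8/(1+1.05)×log₁₀(13.7/2.4)
    = 0.07629 × 0.7565 = 0.05772 m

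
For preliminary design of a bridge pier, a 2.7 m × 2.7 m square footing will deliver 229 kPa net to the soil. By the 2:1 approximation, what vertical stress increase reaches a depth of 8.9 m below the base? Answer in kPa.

Δσ_z ≈ 12.4 kPa

By the 2:1 method the load spreads at 1 horizontal : 2 vertical, so at depth z the loaded area has grown by z in each plan dimension:
Δσ = qBL/((B+z)(L+z)) = 229×2.7×2.7/((2.7+8.9)(2.7+8.9)) = 12.406 kPa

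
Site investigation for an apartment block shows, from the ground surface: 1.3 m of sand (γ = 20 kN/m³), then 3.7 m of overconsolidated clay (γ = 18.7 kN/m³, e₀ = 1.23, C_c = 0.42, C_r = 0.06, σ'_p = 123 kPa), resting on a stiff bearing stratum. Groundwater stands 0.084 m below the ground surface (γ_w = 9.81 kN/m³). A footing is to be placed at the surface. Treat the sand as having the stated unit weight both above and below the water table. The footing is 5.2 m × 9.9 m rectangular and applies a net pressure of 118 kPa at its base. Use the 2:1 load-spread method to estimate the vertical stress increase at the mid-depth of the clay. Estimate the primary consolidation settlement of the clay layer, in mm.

S_c ≈ 44.9 mm

Mid-depth of clay below the ground surface: z = 1.3 + 3.7/2 = 3.15 m.
Total vertical stress at mid-clay: σ_v = 20×1.3 + 18.7×1.85 = 60.595 kPa.
Pore pressure: u = 9.81×(3.15 − 0.084) = 30.077 kPa.
Initial effective stress: σ'_0 = σ_v − u = 60.595 − 30.077 = 30.518 kPa.
Stress increase at mid-clay by the 2:1 spreading method:
Δσ = qBL/((B+z)(L+z)) = 118×5.2×9.9/((5.2+3.15)(9.9+3.15)) = 55.747 kPa
Final effective stress: σ'_f = 30.518 + 55.747 = 86.265 kPa.
σ'_f = 86.265 ≤ σ'_p = 123 kPa, so the clay remains overconsolidated and only the recompression index applies:
S_c = C_r·H/(1+e₀)·log₁₀(σ'_f/σ'_0) = 0.06×3.7/2.23×log₁₀(86.265/30.518)
    = 0.099552 × 0.45128 = 0.04493 m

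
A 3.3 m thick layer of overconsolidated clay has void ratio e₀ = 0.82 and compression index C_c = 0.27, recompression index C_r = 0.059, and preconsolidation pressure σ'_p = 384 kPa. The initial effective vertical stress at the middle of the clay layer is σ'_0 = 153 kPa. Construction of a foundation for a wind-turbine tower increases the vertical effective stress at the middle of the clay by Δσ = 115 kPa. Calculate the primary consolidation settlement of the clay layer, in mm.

S_c ≈ 26 mm

Final effective stress: σ'_f = 153 + 115 = 268 kPa.
σ'_f = 268 ≤ σ'_p = 384 kPa, so the clay remains overconsolidated and only the recompression index applies:
S_c = C_r·H/(1+e₀)·log₁₀(σ'_f/σ'_0) = 0.059×3.3/1.82×log₁₀(268/153)
    = 0.10698 × 0.24344 = 0.02604 m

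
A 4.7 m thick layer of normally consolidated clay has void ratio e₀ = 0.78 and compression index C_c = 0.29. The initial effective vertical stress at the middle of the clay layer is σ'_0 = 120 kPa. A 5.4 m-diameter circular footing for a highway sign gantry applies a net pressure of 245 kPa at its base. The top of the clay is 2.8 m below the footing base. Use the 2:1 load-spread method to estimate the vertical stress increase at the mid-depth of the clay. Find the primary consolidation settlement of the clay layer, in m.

S_c ≈ 0.142 m

Mid-depth of clay below the footing base: z = 2.8 + 4.7/2 = 5.15 m.
Stress increase at mid-clay by the 2:1 spreading method:
Δσ ≈ qD²/(D+z)² = 245×5.4²/(5.4+5.15)² = 64.187 kPa
Final effective stress: σ'_f = σ'_0 + Δσ = 120 + 64.187 = 184.19 kPa.
Normally consolidated clay, so the full stress increment lies on the virgin compression line:
S_c = C_c·H/(1+e₀)·log₁₀(σ'_f/σ'_0) = 0.29×4.7/(1+0.78)×log₁₀(184.19/120)
    = 0.76573 × 0.18608 = 0.1425 m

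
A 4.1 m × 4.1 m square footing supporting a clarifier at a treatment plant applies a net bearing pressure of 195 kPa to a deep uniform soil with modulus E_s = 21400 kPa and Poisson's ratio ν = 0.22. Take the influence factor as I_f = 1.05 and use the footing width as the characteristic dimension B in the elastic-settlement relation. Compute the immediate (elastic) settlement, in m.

S_e ≈ 0.0373 m

Immediate (elastic) settlement: S_e = q·B·(1−ν²)/E_s · I_f.
S_e = 195 × 4.1 × (1 − 0.22²) / 21400 × 1.05
    = 195 × 4.1 × 0.9516 / 21400 × 1.05
    = 0.03733 m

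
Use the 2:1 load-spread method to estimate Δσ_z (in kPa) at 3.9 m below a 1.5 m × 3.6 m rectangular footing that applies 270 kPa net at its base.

By the 2:1 method the load spreads at 1 horizontal : 2 vertical, so at depth z the loaded area has grown by z in each plan dimension:
Δσ = qBL/((B+z)(L+z)) = 270×1.5×3.6/((1.5+3.9)(3.6+3.9)) = 36 kPa

Δσ_z ≈ 36 kPa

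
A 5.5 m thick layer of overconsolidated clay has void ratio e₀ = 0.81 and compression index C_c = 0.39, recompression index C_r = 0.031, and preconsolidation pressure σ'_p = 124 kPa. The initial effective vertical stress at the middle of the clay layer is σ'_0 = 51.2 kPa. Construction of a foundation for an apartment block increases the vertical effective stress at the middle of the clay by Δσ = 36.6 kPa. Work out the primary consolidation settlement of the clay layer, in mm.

S_c ≈ 22.1 mm

Final effective stress: σ'_f = 51.2 + 36.6 = 87.8 kPa.
σ'_f = 87.8 ≤ σ'_p = 124 kPa, so the clay remains overconsolidated and only the recompression index applies:
S_c = C_r·H/(1+e₀)·log₁₀(σ'_f/σ'_0) = 0.031×5.5/1.81×log₁₀(87.8/51.2)
    = 0.0942 × 0.23422 = 0.02206 m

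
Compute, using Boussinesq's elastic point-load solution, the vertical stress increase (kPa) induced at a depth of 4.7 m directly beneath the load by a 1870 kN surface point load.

Δσ_z ≈ 40.4 kPa

Boussinesq vertical stress below a point load on an elastic half-space:
Δσ_z = 3P/(2πz²) · [1 + (r/z)²]^(−5/2)
r/z = 0/4.7 = 0; [1+(r/z)²]^(−5/2) = 1.
Δσ_z = 3×1870/(2π×4.7²) × 1 = 40.419 × 1 = 40.42 kPa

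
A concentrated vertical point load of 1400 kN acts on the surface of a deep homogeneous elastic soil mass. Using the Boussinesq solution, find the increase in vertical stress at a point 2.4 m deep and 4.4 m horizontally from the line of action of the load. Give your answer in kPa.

Δσ_z ≈ 2.92 kPa

Boussinesq vertical stress below a point load on an elastic half-space:
Δσ_z = 3P/(2πz²) · [1 + (r/z)²]^(−5/2)
r/z = 4.4/2.4 = 1.8333; [1+(r/z)²]^(−5/2) = 0.025177.
Δσ_z = 3×1400/(2π×2.4²) × 0.025177 = 116.05 × 0.025177 = 2.922 kPa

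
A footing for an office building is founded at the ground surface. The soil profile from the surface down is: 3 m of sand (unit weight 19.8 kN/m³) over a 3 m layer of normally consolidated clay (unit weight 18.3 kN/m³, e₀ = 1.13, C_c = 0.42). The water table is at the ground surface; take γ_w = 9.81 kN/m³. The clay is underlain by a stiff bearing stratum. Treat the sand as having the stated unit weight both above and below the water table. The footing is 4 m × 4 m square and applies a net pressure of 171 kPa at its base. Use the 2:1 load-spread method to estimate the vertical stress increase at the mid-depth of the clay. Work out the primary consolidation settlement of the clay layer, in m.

S_c ≈ 0.163 m

Mid-depth of clay below the ground surface: z = 3 + 3/2 = 4.5 m.
Total vertical stress at mid-clay: σ_v = 19.8×3 + 18.3×1.5 = 86.85 kPa.
Pore pressure: u = 9.81×(4.5 − 0) = 44.145 kPa.
Initial effective stress: σ'_0 = σ_v − u = 86.85 − 44.145 = 42.705 kPa.
Stress increase at mid-clay by the 2:1 spreading method:
Δσ = qBL/((B+z)(L+z)) = 171×4×4/((4+4.5)(4+4.5)) = 37.869 kPa
Final effective stress: σ'_f = σ'_0 + Δσ = 42.705 + 37.869 = 80.574 kPa.
Normally consolidated clay, so the full stress increment lies on the virgin compression line:
S_c = C_c·H/(1+e₀)·log₁₀(σ'_f/σ'_0) = 0.42×3/(1+1.13)×log₁₀(80.574/42.705)
    = 0.59155 × 0.27572 = 0.1631 m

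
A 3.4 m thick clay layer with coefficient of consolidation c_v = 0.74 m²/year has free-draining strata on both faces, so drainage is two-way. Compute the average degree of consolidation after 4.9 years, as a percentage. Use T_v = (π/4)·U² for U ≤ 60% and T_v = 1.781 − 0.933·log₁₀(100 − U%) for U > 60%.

Drainage path length: H_d = H/2 = 1.7 m (double drainage).
T_v = c_v·t/H_d² = 0.74×4.9/1.7² = 1.2547.
T_v = 1.2547 corresponds to the U > 60% branch:
U = 1 − 10^((1.781 − T_v)/0.933)/100 = 0.9633

U ≈ 96.3 %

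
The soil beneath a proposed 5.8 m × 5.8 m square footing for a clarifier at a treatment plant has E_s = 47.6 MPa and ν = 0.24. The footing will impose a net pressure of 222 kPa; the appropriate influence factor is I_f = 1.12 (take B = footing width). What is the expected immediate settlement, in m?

Immediate (elastic) settlement: S_e = q·B·(1−ν²)/E_s · I_f.
E_s = 47.6 MPa = 47600 kPa.
S_e = 222 × 5.8 × (1 − 0.24²) / 47600 × 1.12
    = 222 × 5.8 × 0.9424 / 47600 × 1.12
    = 0.02855 m

S_e ≈ 0.0286 m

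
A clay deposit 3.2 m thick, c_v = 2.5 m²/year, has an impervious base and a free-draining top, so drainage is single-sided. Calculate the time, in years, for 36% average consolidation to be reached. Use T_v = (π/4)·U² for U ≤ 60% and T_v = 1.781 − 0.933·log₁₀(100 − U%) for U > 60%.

t ≈ 0.417 years

Drainage path length: H_d = H = 3.2 m (single drainage).
U ≤ 60%: T_v = (π/4)·U² = (π/4)×0.36² = 0.10179.
t = T_v·H_d²/c_v = 0.10179×3.2²/2.5 = 0.4169 years.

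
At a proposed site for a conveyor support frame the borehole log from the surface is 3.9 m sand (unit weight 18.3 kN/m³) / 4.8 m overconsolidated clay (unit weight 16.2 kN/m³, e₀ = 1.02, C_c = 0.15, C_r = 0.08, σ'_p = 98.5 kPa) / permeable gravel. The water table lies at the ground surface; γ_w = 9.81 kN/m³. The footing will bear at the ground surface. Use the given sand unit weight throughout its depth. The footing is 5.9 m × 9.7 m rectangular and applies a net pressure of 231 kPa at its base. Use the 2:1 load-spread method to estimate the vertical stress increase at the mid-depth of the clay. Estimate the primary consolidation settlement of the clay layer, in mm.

S_c ≈ 84.1 mm

Mid-depth of clay below the ground surface: z = 3.9 + 4.8/2 = 6.3 m.
Total vertical stress at mid-clay: σ_v = 18.3×3.9 + 16.2×2.4 = 110.25 kPa.
Pore pressure: u = 9.81×(6.3 − 0) = 61.803 kPa.
Initial effective stress: σ'_0 = σ_v − u = 110.25 − 61.803 = 48.447 kPa.
Stress increase at mid-clay by the 2:1 spreading method:
Δσ = qBL/((B+z)(L+z)) = 231×5.9×9.7/((5.9+6.3)(9.7+6.3)) = 67.726 kPa
Final effective stress: σ'_f = 48.447 + 67.726 = 116.17 kPa.
σ'_f = 116.17 > σ'_p = 98.5 kPa, so the stress path crosses the preconsolidation pressure — recompression up to σ'_p, then virgin compression beyond:
S_c = H/(1+e₀)·[C_r·log₁₀(σ'_p/σ'_0) + C_c·log₁₀(σ'_f/σ'_p)]
    = 4.8/2.02 × [0.08×log₁₀(98.5/48.447) + 0.15×log₁₀(116.17/98.5)]
    = 2.3762 × [0.024654 + 0.010749] = 0.08412 m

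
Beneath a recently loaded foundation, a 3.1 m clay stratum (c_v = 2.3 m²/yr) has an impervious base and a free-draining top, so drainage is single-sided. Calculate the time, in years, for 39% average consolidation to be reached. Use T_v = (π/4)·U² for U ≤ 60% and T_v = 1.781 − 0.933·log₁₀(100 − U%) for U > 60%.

t ≈ 0.499 years

Drainage path length: H_d = H = 3.1 m (single drainage).
U ≤ 60%: T_v = (π/4)·U² = (π/4)×0.39² = 0.11946.
t = T_v·H_d²/c_v = 0.11946×3.1²/2.3 = 0.4991 years.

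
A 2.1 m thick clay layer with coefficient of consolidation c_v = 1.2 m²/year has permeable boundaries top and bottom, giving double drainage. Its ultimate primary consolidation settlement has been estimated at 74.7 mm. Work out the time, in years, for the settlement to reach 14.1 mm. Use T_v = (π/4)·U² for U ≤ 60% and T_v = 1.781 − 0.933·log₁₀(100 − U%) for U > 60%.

Drainage path length: H_d = H/2 = 1.05 m (double drainage).
U = S(t)/S_ult = 14.1/74.7 = 0.1888.
U ≤ 60%: T_v = (π/4)·U² = (π/4)×0.18876² = 0.027983.
t = T_v·H_d²/c_v = 0.027983×1.05²/1.2 = 0.02571 years.

t ≈ 0.0257 years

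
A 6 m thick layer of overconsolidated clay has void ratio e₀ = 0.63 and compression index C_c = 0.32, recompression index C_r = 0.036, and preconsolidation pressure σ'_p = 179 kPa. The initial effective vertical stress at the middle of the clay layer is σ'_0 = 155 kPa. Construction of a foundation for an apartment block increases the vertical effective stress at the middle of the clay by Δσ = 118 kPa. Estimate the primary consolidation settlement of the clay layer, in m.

S_c ≈ 0.224 m

Final effective stress: σ'_f = 155 + 118 = 273 kPa.
σ'_f = 273 > σ'_p = 179 kPa, so the stress path crosses the preconsolidation pressure — recompression up to σ'_p, then virgin compression beyond:
S_c = H/(1+e₀)·[C_r·log₁₀(σ'_p/σ'_0) + C_c·log₁₀(σ'_f/σ'_p)]
    = 6/1.63 × [0.036×log₁₀(179/155) + 0.32×log₁₀(273/179)]
    = 3.681 × [0.0022508 + 0.058659] = 0.2242 m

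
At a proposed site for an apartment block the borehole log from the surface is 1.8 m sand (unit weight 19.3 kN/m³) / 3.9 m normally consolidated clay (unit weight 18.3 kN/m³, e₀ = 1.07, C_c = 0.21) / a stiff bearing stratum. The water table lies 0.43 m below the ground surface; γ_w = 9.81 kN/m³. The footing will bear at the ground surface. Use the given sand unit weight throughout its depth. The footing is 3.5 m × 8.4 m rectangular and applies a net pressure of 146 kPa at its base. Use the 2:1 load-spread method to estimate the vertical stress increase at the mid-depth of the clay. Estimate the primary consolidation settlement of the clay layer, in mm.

S_c ≈ 142 mm

Mid-depth of clay below the ground surface: z = 1.8 + 3.9/2 = 3.75 m.
Total vertical stress at mid-clay: σ_v = 19.3×1.8 + 18.3×1.95 = 70.425 kPa.
Pore pressure: u = 9.81×(3.75 − 0.43) = 32.569 kPa.
Initial effective stress: σ'_0 = σ_v − u = 70.425 − 32.569 = 37.856 kPa.
Stress increase at mid-clay by the 2:1 spreading method:
Δσ = qBL/((B+z)(L+z)) = 146×3.5×8.4/((3.5+3.75)(8.4+3.75)) = 48.729 kPa
Final effective stress: σ'_f = σ'_0 + Δσ = 37.856 + 48.729 = 86.585 kPa.
Normally consolidated clay, so the full stress increment lies on the virgin compression line:
S_c = C_c·H/(1+e₀)·log₁₀(σ'_f/σ'_0) = 0.21×3.9/(1+1.07)×log₁₀(86.585/37.856)
    = 0.39565 × 0.35931 = 0.1422 m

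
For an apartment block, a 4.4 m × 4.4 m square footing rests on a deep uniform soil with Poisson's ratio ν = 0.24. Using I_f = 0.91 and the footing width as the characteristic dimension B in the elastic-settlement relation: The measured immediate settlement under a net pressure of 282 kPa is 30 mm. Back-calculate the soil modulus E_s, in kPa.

E_s ≈ 35500 kPa

S_e = q·B·(1−ν²)/E_s · I_f  ⇒  E_s = q·B·(1−ν²)·I_f / S_e.
E_s = 282 × 4.4 × 0.9424 × 0.91 / 0.03 = 35470 kPa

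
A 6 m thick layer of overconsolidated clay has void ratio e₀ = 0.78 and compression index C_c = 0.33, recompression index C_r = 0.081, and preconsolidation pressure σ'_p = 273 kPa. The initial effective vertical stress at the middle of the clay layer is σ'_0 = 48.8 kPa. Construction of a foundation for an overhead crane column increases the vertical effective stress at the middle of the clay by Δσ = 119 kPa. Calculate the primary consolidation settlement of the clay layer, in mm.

S_c ≈ 146 mm

Final effective stress: σ'_f = 48.8 + 119 = 167.8 kPa.
σ'_f = 167.8 ≤ σ'_p = 273 kPa, so the clay remains overconsolidated and only the recompression index applies:
S_c = C_r·H/(1+e₀)·log₁₀(σ'_f/σ'_0) = 0.081×6/1.78×log₁₀(167.8/48.8)
    = 0.27303 × 0.53637 = 0.1464 m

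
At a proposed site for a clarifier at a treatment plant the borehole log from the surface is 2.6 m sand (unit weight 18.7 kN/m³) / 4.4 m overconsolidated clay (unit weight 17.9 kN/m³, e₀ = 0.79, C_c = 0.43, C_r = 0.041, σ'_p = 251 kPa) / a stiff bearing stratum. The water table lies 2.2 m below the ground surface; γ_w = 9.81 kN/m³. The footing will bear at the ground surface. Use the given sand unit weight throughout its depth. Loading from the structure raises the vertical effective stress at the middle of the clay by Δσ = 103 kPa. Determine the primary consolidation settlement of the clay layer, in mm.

Mid-depth of clay below the ground surface: z = 2.6 + 4.4/2 = 4.8 m.
Total vertical stress at mid-clay: σ_v = 18.7×2.6 + 17.9×2.2 = 88 kPa.
Pore pressure: u = 9.81×(4.8 − 2.2) = 25.506 kPa.
Initial effective stress: σ'_0 = σ_v − u = 88 − 25.506 = 62.494 kPa.
Final effective stress: σ'_f = 62.494 + 103 = 165.49 kPa.
σ'_f = 165.49 ≤ σ'_p = 251 kPa, so the clay remains overconsolidated and only the recompression index applies:
S_c = C_r·H/(1+e₀)·log₁₀(σ'_f/σ'_0) = 0.041×4.4/1.79×log₁₀(165.49/62.494)
    = 0.10078 × 0.42293 = 0.04262 m

S_c ≈ 42.6 mm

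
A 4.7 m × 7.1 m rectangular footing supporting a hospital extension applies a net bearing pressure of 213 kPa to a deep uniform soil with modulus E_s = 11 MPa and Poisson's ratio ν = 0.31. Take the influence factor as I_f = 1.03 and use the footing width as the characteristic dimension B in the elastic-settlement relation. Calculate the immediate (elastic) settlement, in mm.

S_e ≈ 84.7 mm

Immediate (elastic) settlement: S_e = q·B·(1−ν²)/E_s · I_f.
E_s = 11 MPa = 11000 kPa.
S_e = 213 × 4.7 × (1 − 0.31²) / 11000 × 1.03
    = 213 × 4.7 × 0.9039 / 11000 × 1.03
    = 0.08473 m = 84.73 mm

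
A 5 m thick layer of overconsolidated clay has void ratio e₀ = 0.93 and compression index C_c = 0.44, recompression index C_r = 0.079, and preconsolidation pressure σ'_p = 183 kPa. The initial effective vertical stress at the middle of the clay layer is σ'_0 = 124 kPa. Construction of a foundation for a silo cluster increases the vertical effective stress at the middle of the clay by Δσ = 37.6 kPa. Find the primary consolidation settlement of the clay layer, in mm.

Final effective stress: σ'_f = 124 + 37.6 = 161.6 kPa.
σ'_f = 161.6 ≤ σ'_p = 183 kPa, so the clay remains overconsolidated and only the recompression index applies:
S_c = C_r·H/(1+e₀)·log₁₀(σ'_f/σ'_0) = 0.079×5/1.93×log₁₀(161.6/124)
    = 0.20467 × 0.11502 = 0.02354 m

S_c ≈ 23.5 mm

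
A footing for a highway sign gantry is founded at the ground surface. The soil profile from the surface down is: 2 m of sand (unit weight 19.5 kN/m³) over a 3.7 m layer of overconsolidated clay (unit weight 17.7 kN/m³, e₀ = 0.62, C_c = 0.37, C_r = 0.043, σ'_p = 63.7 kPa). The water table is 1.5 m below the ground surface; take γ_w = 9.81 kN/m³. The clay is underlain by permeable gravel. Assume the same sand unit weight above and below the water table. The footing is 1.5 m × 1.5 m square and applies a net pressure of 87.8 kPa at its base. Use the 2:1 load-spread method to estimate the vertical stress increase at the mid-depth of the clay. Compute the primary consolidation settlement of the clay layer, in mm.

S_c ≈ 5.65 mm

Mid-depth of clay below the ground surface: z = 2 + 3.7/2 = 3.85 m.
Total vertical stress at mid-clay: σ_v = 19.5×2 + 17.7×1.85 = 71.745 kPa.
Pore pressure: u = 9.81×(3.85 − 1.5) = 23.054 kPa.
Initial effective stress: σ'_0 = σ_v − u = 71.745 − 23.054 = 48.691 kPa.
Stress increase at mid-clay by the 2:1 spreading method:
Δσ = qBL/((B+z)(L+z)) = 87.8×1.5×1.5/((1.5+3.85)(1.5+3.85)) = 6.9019 kPa
Final effective stress: σ'_f = 48.691 + 6.9019 = 55.593 kPa.
σ'_f = 55.593 ≤ σ'_p = 63.7 kPa, so the clay remains overconsolidated and only the recompression index applies:
S_c = C_r·H/(1+e₀)·log₁₀(σ'_f/σ'_0) = 0.043×3.7/1.62×log₁₀(55.593/48.691)
    = 0.098212 × 0.057571 = 0.005654 m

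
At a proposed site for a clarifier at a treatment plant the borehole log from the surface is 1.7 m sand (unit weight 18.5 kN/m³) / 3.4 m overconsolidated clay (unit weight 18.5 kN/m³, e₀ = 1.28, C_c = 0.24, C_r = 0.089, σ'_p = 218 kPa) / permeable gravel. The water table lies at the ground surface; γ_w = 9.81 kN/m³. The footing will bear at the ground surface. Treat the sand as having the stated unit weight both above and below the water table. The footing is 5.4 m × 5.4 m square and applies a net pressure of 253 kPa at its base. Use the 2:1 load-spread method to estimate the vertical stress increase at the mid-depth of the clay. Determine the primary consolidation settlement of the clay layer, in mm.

Mid-depth of clay below the ground surface: z = 1.7 + 3.4/2 = 3.4 m.
Total vertical stress at mid-clay: σ_v = 18.5×1.7 + 18.5×1.7 = 62.9 kPa.
Pore pressure: u = 9.81×(3.4 − 0) = 33.354 kPa.
Initial effective stress: σ'_0 = σ_v − u = 62.9 − 33.354 = 29.546 kPa.
Stress increase at mid-clay by the 2:1 spreading method:
Δσ = qBL/((B+z)(L+z)) = 253×5.4×5.4/((5.4+3.4)(5.4+3.4)) = 95.267 kPa
Final effective stress: σ'_f = 29.546 + 95.267 = 124.81 kPa.
σ'_f = 124.81 ≤ σ'_p = 218 kPa, so the clay remains overconsolidated and only the recompression index applies:
S_c = C_r·H/(1+e₀)·log₁₀(σ'_f/σ'_0) = 0.089×3.4/2.28×log₁₀(124.81/29.546)
    = 0.13272 × 0.62575 = 0.08305 m

S_c ≈ 83 mm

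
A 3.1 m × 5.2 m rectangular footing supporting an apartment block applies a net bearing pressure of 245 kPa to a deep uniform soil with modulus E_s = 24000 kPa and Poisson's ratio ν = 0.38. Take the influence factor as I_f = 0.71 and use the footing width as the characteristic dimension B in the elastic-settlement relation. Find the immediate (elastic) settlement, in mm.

Immediate (elastic) settlement: S_e = q·B·(1−ν²)/E_s · I_f.
S_e = 245 × 3.1 × (1 − 0.38²) / 24000 × 0.71
    = 245 × 3.1 × 0.8556 / 24000 × 0.71
    = 0.01922 m = 19.22 mm

S_e ≈ 19.2 mm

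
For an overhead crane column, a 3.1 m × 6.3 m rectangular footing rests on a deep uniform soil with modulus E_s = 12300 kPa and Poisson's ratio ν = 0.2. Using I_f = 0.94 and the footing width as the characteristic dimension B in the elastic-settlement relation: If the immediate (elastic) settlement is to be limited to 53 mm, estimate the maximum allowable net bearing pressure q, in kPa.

q ≈ 233 kPa

S_e = q·B·(1−ν²)/E_s · I_f  ⇒  q = S_e·E_s / (B·(1−ν²)·I_f).
q = 0.053 × 12300 / (3.1 × 0.96 × 0.94) = 233 kPa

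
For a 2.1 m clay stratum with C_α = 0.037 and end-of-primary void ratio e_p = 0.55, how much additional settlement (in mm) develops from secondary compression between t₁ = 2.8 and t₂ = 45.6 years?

S_s ≈ 60.7 mm

Secondary compression: S_s = C_α·H/(1+e_p)·log₁₀(t₂/t₁)
S_s = 0.037×2.1/(1+0.55)×log₁₀(45.6/2.8)
    = 0.05013 × 1.212 = 0.06075 m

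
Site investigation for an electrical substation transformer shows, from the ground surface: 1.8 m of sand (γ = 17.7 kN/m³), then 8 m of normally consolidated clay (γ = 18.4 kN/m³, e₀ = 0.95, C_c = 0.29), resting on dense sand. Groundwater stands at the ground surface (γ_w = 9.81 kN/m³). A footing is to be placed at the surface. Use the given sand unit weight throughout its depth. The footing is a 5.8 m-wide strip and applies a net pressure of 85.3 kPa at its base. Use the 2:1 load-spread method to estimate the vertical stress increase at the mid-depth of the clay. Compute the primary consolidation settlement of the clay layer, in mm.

S_c ≈ 326 mm

Mid-depth of clay below the ground surface: z = 1.8 + 8/2 = 5.8 m.
Total vertical stress at mid-clay: σ_v = 17.7×1.8 + 18.4×4 = 105.46 kPa.
Pore pressure: u = 9.81×(5.8 − 0) = 56.898 kPa.
Initial effective stress: σ'_0 = σ_v − u = 105.46 − 56.898 = 48.562 kPa.
Stress increase at mid-clay by the 2:1 spreading method:
Δσ = qB/(B+z) = 85.3×5.8/(5.8+5.8) = 42.65 kPa
Final effective stress: σ'_f = σ'_0 + Δσ = 48.562 + 42.65 = 91.212 kPa.
Normally consolidated clay, so the full stress increment lies on the virgin compression line:
S_c = C_c·H/(1+e₀)·log₁₀(σ'_f/σ'_0) = 0.29×8/(1+0.95)×log₁₀(91.212/48.562)
    = 1.1897 × 0.27376 = 0.3257 m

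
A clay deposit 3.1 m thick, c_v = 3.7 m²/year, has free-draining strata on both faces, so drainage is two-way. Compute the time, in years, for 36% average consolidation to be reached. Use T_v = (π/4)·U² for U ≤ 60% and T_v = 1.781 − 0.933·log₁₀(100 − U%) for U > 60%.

t ≈ 0.0661 years

Drainage path length: H_d = H/2 = 1.55 m (double drainage).
U ≤ 60%: T_v = (π/4)·U² = (π/4)×0.36² = 0.10179.
t = T_v·H_d²/c_v = 0.10179×1.55²/3.7 = 0.06609 years.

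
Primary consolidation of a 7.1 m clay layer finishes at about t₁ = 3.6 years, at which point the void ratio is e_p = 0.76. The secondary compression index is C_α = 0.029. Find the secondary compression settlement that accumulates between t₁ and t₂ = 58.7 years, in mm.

Secondary compression: S_s = C_α·H/(1+e_p)·log₁₀(t₂/t₁)
S_s = 0.029×7.1/(1+0.76)×log₁₀(58.7/3.6)
    = 0.117 × 1.212 = 0.1418 m

S_s ≈ 142 mm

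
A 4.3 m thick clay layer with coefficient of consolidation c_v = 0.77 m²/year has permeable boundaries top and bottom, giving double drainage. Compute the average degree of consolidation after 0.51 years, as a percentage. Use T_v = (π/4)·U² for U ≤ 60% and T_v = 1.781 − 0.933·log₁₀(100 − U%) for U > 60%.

U ≈ 32.9 %

Drainage path length: H_d = H/2 = 2.15 m (double drainage).
T_v = c_v·t/H_d² = 0.77×0.51/2.15² = 0.084954.
T_v = 0.084954 corresponds to the U ≤ 60% branch:
U = √(4T_v/π) = 0.3289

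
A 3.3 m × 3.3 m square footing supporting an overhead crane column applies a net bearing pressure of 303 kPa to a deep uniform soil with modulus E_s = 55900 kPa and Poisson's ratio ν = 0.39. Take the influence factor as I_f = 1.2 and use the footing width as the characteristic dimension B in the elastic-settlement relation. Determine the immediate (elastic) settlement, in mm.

S_e ≈ 18.2 mm

Immediate (elastic) settlement: S_e = q·B·(1−ν²)/E_s · I_f.
S_e = 303 × 3.3 × (1 − 0.39²) / 55900 × 1.2
    = 303 × 3.3 × 0.8479 / 55900 × 1.2
    = 0.0182 m = 18.2 mm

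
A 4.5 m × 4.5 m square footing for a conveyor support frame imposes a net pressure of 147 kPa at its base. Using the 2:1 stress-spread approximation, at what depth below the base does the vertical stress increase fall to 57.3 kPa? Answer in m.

z ≈ 2.71 m

2:1 spreading — at depth z the loaded area has grown by z in each plan dimension:
qB²/(B+z)² = Δσ_z ⇒ z = B(√(q/Δσ_z) − 1) = 4.5×(√(147/57.3) − 1) = 2.708 m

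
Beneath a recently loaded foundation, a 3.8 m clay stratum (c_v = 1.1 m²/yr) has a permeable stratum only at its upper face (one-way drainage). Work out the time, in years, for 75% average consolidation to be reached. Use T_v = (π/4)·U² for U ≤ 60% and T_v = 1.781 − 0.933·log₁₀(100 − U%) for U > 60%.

t ≈ 6.26 years

Drainage path length: H_d = H = 3.8 m (single drainage).
U > 60%: T_v = 1.781 − 0.933·log₁₀(100 − 75) = 0.47672.
t = T_v·H_d²/c_v = 0.47672×3.8²/1.1 = 6.258 years.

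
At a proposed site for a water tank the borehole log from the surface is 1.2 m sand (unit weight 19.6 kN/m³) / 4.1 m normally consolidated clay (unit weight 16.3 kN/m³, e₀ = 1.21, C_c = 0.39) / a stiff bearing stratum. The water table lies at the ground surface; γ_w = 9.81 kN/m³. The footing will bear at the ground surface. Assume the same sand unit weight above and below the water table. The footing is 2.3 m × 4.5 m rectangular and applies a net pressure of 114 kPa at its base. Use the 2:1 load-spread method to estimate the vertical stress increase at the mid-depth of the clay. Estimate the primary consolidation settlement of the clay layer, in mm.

S_c ≈ 232 mm

Mid-depth of clay below the ground surface: z = 1.2 + 4.1/2 = 3.25 m.
Total vertical stress at mid-clay: σ_v = 19.6×1.2 + 16.3×2.05 = 56.935 kPa.
Pore pressure: u = 9.81×(3.25 − 0) = 31.883 kPa.
Initial effective stress: σ'_0 = σ_v − u = 56.935 − 31.883 = 25.052 kPa.
Stress increase at mid-clay by the 2:1 spreading method:
Δσ = qBL/((B+z)(L+z)) = 114×2.3×4.5/((2.3+3.25)(4.5+3.25)) = 27.432 kPa
Final effective stress: σ'_f = σ'_0 + Δσ = 25.052 + 27.432 = 52.484 kPa.
Normally consolidated clay, so the full stress increment lies on the virgin compression line:
S_c = C_c·H/(1+e₀)·log₁₀(σ'_f/σ'_0) = 0.39×4.1/(1+1.21)×log₁₀(52.484/25.052)
    = 0.72353 × 0.32118 = 0.2324 m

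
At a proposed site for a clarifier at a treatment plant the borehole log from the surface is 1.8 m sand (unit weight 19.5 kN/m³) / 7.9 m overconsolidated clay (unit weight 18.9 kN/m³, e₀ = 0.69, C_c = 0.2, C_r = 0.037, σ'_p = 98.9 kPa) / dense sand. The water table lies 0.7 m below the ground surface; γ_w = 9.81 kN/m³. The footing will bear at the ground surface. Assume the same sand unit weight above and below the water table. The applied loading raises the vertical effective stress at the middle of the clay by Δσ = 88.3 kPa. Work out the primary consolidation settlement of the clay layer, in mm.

Mid-depth of clay below the ground surface: z = 1.8 + 7.9/2 = 5.75 m.
Total vertical stress at mid-clay: σ_v = 19.5×1.8 + 18.9×3.95 = 109.75 kPa.
Pore pressure: u = 9.81×(5.75 − 0.7) = 49.541 kPa.
Initial effective stress: σ'_0 = σ_v − u = 109.75 − 49.541 = 60.209 kPa.
Final effective stress: σ'_f = 60.209 + 88.3 = 148.51 kPa.
σ'_f = 148.51 > σ'_p = 98.9 kPa, so the stress path crosses the preconsolidation pressure — recompression up to σ'_p, then virgin compression beyond:
S_c = H/(1+e₀)·[C_r·log₁₀(σ'_p/σ'_0) + C_c·log₁₀(σ'_f/σ'_p)]
    = 7.9/1.69 × [0.037×log₁₀(98.9/60.209) + 0.2×log₁₀(148.51/98.9)]
    = 4.6746 × [0.0079748 + 0.035312] = 0.2023 m

S_c ≈ 202 mm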